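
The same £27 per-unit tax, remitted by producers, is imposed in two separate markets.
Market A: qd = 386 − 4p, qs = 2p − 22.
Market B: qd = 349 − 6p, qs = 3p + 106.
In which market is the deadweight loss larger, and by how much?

Market B, by £243.

Market A: pre-tax p* = £68, q* = 114; post-tax q = 78; deadweight loss = £486.
Market B: pre-tax p* = £27, q* = 187; post-tax q = 133; deadweight loss = £729.
Difference: £486 vs £729 → market B is larger by £243.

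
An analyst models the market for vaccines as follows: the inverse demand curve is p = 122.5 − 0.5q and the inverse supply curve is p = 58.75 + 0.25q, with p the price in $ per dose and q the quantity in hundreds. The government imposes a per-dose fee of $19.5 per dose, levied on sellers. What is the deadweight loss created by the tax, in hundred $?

Deadweight loss = $253.5 hundred.

Rewrite in direct form: qd = 245 − 2p and qs = 4p − 235.
Without the tax, 245 − 2p = 4p − 235 gives 6p = 480, so p* = $80 and q* = 85.
With the tax collected from sellers, supply shifts: qs = 4(p − 19.5) − 235.
New equilibrium: consumers pay $93, sellers receive $73.5, q = 59. (Wedge: pb − ps = 19.5.)
Quantity falls by |ΔQ| = |85 − 59| = 26.
DWL = ½ · t · |ΔQ| = ½ · 19.5 · 26 = $253.5.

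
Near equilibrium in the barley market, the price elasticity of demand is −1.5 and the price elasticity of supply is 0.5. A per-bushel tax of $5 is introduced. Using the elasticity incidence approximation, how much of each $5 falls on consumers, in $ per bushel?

Consumers bear ≈ $1.25 per bushel.

Incidence ratio: consumers' share ≈ εs / (εs + |εd|) = 0.5 / (0.5 + 1.5) = 0.25.
So consumers bear ≈ 0.25 × $5 = $1.25; producers bear $3.75.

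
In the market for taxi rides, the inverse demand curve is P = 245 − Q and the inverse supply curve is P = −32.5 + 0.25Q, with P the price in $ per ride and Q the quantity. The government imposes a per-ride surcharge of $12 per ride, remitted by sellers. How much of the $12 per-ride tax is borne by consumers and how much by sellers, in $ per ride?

Consumers bear $9.6 per ride; sellers bear $2.4 per ride.

Inverting to Q(P) form: Qd = 245 − P; Qs = 4P + 130.
Before the tax: set 245 − P = 4P + 130 → P* = $23, Q* = 222.
With the tax collected from sellers, supply shifts: Qs = 4(P − 12) + 130.
New equilibrium: consumers pay $32.6, sellers receive $20.6, Q = 212.4. (Wedge: Pb − Ps = 12.)
Burden on consumers: $9.6; on sellers: $2.4. (They sum to $12.)
The less price-elastic side of the market bears the larger share of a per-unit tax.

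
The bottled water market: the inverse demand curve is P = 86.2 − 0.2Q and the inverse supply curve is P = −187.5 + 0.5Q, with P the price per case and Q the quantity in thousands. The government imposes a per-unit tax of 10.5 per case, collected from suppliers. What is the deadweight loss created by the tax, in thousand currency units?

Deadweight loss = 78.75 thousand.

Inverting to Q(P) form: Qd = 431 − 5P; Qs = 2P + 375.
Before the tax: set 431 − 5P = 2P + 375 → P* = 8, Q* = 391.
With the tax collected from suppliers, supply shifts: Qs = 2(P − 10.5) + 375.
Solving gives Q = 376 with buyers paying 11 and suppliers receiving 0.5 (the 10.5 wedge).
Quantity falls by |ΔQ| = |391 − 376| = 15.
DWL = ½ · t · |ΔQ| = ½ · 10.5 · 15 = 78.75.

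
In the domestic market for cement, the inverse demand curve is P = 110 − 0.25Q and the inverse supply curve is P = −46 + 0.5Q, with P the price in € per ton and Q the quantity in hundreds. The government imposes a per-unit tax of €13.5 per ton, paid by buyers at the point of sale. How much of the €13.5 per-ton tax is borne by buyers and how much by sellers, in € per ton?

Rewrite in direct form: Qd = 440 − 4P and Qs = 2P + 92.
Before the tax: set 440 − 4P = 2P + 92 → P* = €58, Q* = 208.
With the tax collected from buyers, demand (in seller-price terms) shifts: Qd = 440 − 4(P + 13.5).
Solving gives Q = 190 with buyers paying €62.5 and sellers receiving €49 (the €13.5 wedge).
Burden on buyers: €4.5; on sellers: €9. (They sum to €13.5.)
The less price-elastic side of the market bears the larger share of a per-unit tax.

Buyers bear €4.5 per ton; sellers bear €9 per ton.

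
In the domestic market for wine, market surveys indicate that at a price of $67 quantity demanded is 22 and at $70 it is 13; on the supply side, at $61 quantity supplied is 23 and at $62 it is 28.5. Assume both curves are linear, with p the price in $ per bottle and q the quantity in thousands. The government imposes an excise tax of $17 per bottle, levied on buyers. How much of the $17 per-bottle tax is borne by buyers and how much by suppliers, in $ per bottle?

Demand slope: (13 − 22)/(70 − 67) = -3, so qd = 223 − 3p.
Supply slope: (28.5 − 23)/(62 − 61) = 5.5, so qs = 5.5p − 312.5.
Before the tax: set 223 − 3p = 5.5p − 312.5 → p* = $63, q* = 34.
With the tax collected from buyers, demand (in seller-price terms) shifts: qd = 223 − 3(p + 17).
New equilibrium: buyers pay $74, suppliers receive $57, q = 1. (Wedge: pb − ps = 17.)
Burden on buyers: $11; on suppliers: $6. (They sum to $17.)
The less price-elastic side of the market bears the larger share of a per-unit tax.

Buyers bear $11 per bottle; suppliers bear $6 per bottle.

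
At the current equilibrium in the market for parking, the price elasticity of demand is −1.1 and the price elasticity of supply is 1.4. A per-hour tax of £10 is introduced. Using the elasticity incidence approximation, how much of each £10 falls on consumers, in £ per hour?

Consumers bear ≈ £5.6 per hour.

Incidence ratio: consumers' share ≈ εs / (εs + |εd|) = 1.4 / (1.4 + 1.1) = 0.56.
So consumers bear ≈ 0.56 × £10 = £5.6; suppliers bear £4.4.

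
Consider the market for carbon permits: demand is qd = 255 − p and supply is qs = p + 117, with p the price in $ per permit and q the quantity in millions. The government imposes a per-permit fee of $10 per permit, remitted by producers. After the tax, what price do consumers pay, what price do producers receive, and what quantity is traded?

Before the tax: set 255 − p = p + 117 → p* = $69, q* = 186.
With the tax collected from producers, supply shifts: qs = (p − 10) + 117.
New equilibrium: consumers pay $74, producers receive $64, q = 181. (Wedge: pb − ps = 10.)
The less price-elastic side of the market bears the larger share of a per-unit tax.

Consumers pay $74; producers receive $64; quantity = 181.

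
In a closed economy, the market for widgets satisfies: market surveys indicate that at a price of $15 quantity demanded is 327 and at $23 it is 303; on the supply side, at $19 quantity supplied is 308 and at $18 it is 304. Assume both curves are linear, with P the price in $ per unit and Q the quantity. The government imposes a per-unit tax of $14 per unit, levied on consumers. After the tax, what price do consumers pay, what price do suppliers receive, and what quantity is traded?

Demand slope: (303 − 327)/(23 − 15) = -3, so Qd = 372 − 3P.
Supply slope: (304 − 308)/(18 − 19) = 4, so Qs = 4P + 232.
Without the tax, 372 − 3P = 4P + 232 gives 7P = 140, so P* = $20 and Q* = 312.
With the tax collected from consumers, demand (in seller-price terms) shifts: Qd = 372 − 3(P + 14).
New equilibrium: consumers pay $28, suppliers receive $14, Q = 288. (Wedge: Pb − Ps = 14.)

Consumers pay $28; suppliers receive $14; quantity = 288.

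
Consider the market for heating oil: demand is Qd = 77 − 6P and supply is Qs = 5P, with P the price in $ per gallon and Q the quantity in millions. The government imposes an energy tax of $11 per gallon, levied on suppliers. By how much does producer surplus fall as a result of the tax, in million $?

Before the tax: set 77 − 6P = 5P → P* = $7, Q* = 35.
With the tax collected from suppliers, supply shifts: Qs = 5(P − 11).
New equilibrium: consumers pay $12, suppliers receive $1, Q = 5. (Wedge: Pb − Ps = 11.)
ΔPS is the trapezoid between Q = 5 and Q = 35 of height $6: ½ · (35 + 5) · 6 = $120.

Producer surplus falls by $120 million.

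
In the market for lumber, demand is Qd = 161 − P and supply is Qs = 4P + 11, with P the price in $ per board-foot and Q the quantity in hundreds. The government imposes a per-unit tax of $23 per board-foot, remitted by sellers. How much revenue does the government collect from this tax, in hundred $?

Tax revenue = $2589.8 hundred.

Before the tax: set 161 − P = 4P + 11 → P* = $30, Q* = 131.
With the tax collected from sellers, supply shifts: Qs = 4(P − 23) + 11.
New equilibrium: buyers pay $48.4, sellers receive $25.4, Q = 112.6. (Wedge: Pb − Ps = 23.)
Revenue = t · Q = 23 · 112.6 = $2589.8.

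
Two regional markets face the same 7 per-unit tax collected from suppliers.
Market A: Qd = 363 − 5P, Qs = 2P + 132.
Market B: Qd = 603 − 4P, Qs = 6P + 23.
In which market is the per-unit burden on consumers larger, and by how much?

Market A: pre-tax P* = 33, Q* = 198; post-tax Q = 188; per-unit burden on consumers = 2.
Market B: pre-tax P* = 58, Q* = 371; post-tax Q = 354.2; per-unit burden on consumers = 4.2.
Difference: 2 vs 4.2 → market B is larger by 2.2.

Market B, by 2.2.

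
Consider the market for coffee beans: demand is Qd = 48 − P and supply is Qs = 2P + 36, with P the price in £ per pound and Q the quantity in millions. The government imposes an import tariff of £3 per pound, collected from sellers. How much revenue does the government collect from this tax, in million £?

Before the tax: set 48 − P = 2P + 36 → P* = £4, Q* = 44.
With the tax collected from sellers, supply shifts: Qs = 2(P − 3) + 36.
New equilibrium: consumers pay £6, sellers receive £3, Q = 42. (Wedge: Pb − Ps = 3.)
Revenue = t · Q = 3 · 42 = £126.

Tax revenue = £126 million.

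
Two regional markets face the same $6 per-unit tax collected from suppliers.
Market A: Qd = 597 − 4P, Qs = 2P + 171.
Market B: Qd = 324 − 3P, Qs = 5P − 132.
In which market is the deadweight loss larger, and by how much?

Market B, by $9.75.

Market A: pre-tax P* = $71, Q* = 313; post-tax Q = 305; deadweight loss = $24.
Market B: pre-tax P* = $57, Q* = 153; post-tax Q = 141.75; deadweight loss = $33.75.
Difference: $24 vs $33.75 → market B is larger by $9.75.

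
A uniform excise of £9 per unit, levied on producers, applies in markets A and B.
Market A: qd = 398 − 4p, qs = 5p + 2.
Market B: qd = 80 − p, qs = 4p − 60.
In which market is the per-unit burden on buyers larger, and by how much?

Market B, by £2.2.

Market A: pre-tax p* = £44, q* = 222; post-tax q = 202; per-unit burden on buyers = £5.
Market B: pre-tax p* = £28, q* = 52; post-tax q = 44.8; per-unit burden on buyers = £7.2.
Difference: £5 vs £7.2 → market B is larger by £2.2.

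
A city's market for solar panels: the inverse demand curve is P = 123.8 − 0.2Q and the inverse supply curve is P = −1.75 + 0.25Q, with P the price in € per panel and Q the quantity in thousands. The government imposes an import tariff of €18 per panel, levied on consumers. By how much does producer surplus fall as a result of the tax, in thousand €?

Producer surplus falls by €2590 thousand.

Rewrite in direct form: Qd = 619 − 5P and Qs = 4P + 7.
Without the tax, 619 − 5P = 4P + 7 gives 9P = 612, so P* = €68 and Q* = 279.
With the tax collected from consumers, demand (in seller-price terms) shifts: Qd = 619 − 5(P + 18).
Solving gives Q = 239 with consumers paying €76 and producers receiving €58 (the €18 wedge).
ΔPS is the trapezoid between Q = 239 and Q = 279 of height €10: ½ · (279 + 239) · 10 = €2590.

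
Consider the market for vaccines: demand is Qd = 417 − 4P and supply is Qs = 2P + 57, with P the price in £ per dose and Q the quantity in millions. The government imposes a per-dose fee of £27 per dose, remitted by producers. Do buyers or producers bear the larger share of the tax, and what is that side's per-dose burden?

Producers bear the larger share: £18 per dose.

Without the tax, 417 − 4P = 2P + 57 gives 6P = 360, so P* = £60 and Q* = 177.
With the tax collected from producers, supply shifts: Qs = 2(P − 27) + 57.
Solving gives Q = 141 with buyers paying £69 and producers receiving £42 (the £27 wedge).
Per-dose burden: buyers £9, producers £18.
Producers take the larger share because supply is less price-elastic here (demand slope 4 vs supply slope 2).
The less price-elastic side of the market bears the larger share of a per-unit tax.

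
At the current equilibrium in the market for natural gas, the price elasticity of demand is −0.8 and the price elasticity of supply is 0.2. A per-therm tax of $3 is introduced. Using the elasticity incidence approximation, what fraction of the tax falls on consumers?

Consumers' share ≈ 0.2.

Incidence ratio: consumers' share ≈ εs / (εs + |εd|) = 0.2 / (0.2 + 0.8) = 0.2.
Supply is the less elastic side, so consumers bear the smaller share.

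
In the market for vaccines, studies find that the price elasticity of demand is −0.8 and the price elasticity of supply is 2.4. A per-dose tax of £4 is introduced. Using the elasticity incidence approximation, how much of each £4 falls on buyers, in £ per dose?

Incidence ratio: buyers' share ≈ εs / (εs + |εd|) = 2.4 / (2.4 + 0.8) = 0.75.
So buyers bear ≈ 0.75 × £4 = £3; sellers bear £1.

Buyers bear ≈ £3 per dose.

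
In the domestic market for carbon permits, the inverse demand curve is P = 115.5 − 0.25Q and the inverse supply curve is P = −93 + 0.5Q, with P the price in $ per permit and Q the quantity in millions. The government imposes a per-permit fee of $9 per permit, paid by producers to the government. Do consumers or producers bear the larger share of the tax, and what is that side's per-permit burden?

Producers bear the larger share: $6 per permit.

Inverting to Q(P) form: Qd = 462 − 4P; Qs = 2P + 186.
Without the tax, 462 − 4P = 2P + 186 gives 6P = 276, so P* = $46 and Q* = 278.
With the tax collected from producers, supply shifts: Qs = 2(P − 9) + 186.
New equilibrium: consumers pay $49, producers receive $40, Q = 266. (Wedge: Pb − Ps = 9.)
Per-permit burden: consumers $3, producers $6.
Producers take the larger share because supply is less price-elastic here (demand slope 4 vs supply slope 2).
The less price-elastic side of the market bears the larger share of a per-unit tax.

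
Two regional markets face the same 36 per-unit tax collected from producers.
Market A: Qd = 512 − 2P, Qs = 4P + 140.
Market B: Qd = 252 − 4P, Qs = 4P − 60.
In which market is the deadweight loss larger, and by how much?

Market B, by 432.

Market A: pre-tax P* = 62, Q* = 388; post-tax Q = 340; deadweight loss = 864.
Market B: pre-tax P* = 39, Q* = 96; post-tax Q = 24; deadweight loss = 1296.
Difference: 864 vs 1296 → market B is larger by 432.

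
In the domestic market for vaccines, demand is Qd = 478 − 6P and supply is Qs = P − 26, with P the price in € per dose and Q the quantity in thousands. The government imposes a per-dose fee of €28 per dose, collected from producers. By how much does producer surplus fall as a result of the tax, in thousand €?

Without the tax, 478 − 6P = P − 26 gives 7P = 504, so P* = €72 and Q* = 46.
With the tax collected from producers, supply shifts: Qs = (P − 28) − 26.
New equilibrium: consumers pay €76, producers receive €48, Q = 22. (Wedge: Pb − Ps = 28.)
ΔPS is the trapezoid between Q = 22 and Q = 46 of height €24: ½ · (46 + 22) · 24 = €816.

Producer surplus falls by €816 thousand.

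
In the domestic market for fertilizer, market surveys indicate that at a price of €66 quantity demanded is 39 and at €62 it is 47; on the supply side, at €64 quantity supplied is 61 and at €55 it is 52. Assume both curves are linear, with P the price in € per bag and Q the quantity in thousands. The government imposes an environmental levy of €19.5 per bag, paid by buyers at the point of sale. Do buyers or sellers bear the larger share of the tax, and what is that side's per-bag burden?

Demand slope: (47 − 39)/(62 − 66) = -2, so Qd = 171 − 2P.
Supply slope: (52 − 61)/(55 − 64) = 1, so Qs = P − 3.
Before the tax: set 171 − 2P = P − 3 → P* = €58, Q* = 55.
With the tax collected from buyers, demand (in seller-price terms) shifts: Qd = 171 − 2(P + 19.5).
New equilibrium: buyers pay €64.5, sellers receive €45, Q = 42. (Wedge: Pb − Ps = 19.5.)
Per-bag burden: buyers €6.5, sellers €13.
Sellers take the larger share because supply is less price-elastic here (demand slope 2 vs supply slope 1).
The less price-elastic side of the market bears the larger share of a per-unit tax.

Sellers bear the larger share: €13 per bag.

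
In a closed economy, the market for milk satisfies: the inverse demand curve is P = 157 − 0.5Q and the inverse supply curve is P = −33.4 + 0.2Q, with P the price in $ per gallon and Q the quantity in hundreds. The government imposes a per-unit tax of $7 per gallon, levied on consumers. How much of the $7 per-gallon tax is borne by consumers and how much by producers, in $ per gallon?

Inverting to Q(P) form: Qd = 314 − 2P; Qs = 5P + 167.
Without the tax, 314 − 2P = 5P + 167 gives 7P = 147, so P* = $21 and Q* = 272.
With the tax collected from consumers, demand (in seller-price terms) shifts: Qd = 314 − 2(P + 7).
Solving gives Q = 262 with consumers paying $26 and producers receiving $19 (the $7 wedge).
Burden on consumers: $5; on producers: $2. (They sum to $7.)
The less price-elastic side of the market bears the larger share of a per-unit tax.

Consumers bear $5 per gallon; producers bear $2 per gallon.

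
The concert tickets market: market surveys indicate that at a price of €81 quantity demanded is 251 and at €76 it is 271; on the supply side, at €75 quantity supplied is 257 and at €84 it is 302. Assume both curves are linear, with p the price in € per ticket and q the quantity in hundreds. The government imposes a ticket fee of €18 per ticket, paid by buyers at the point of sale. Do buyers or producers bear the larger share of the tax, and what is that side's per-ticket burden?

Demand slope: (271 − 251)/(76 − 81) = -4, so qd = 575 − 4p.
Supply slope: (302 − 257)/(84 − 75) = 5, so qs = 5p − 118.
Without the tax, 575 − 4p = 5p − 118 gives 9p = 693, so p* = €77 and q* = 267.
With the tax collected from buyers, demand (in seller-price terms) shifts: qd = 575 − 4(p + 18).
New equilibrium: buyers pay €87, producers receive €69, q = 227. (Wedge: pb − ps = 18.)
Per-ticket burden: buyers €10, producers €8.
Buyers take the larger share because demand is less price-elastic here (demand slope 4 vs supply slope 5).
The less price-elastic side of the market bears the larger share of a per-unit tax.

Buyers bear the larger share: €10 per ticket.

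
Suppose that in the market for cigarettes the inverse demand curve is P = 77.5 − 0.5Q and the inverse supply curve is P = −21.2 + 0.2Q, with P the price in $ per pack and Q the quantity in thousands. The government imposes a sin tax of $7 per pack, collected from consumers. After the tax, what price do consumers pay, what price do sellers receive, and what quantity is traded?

Rewrite in direct form: Qd = 155 − 2P and Qs = 5P + 106.
Without the tax, 155 − 2P = 5P + 106 gives 7P = 49, so P* = $7 and Q* = 141.
With the tax collected from consumers, demand (in seller-price terms) shifts: Qd = 155 − 2(P + 7).
New equilibrium: consumers pay $12, sellers receive $5, Q = 131. (Wedge: Pb − Ps = 7.)
The less price-elastic side of the market bears the larger share of a per-unit tax.

Consumers pay $12; sellers receive $5; quantity = 131.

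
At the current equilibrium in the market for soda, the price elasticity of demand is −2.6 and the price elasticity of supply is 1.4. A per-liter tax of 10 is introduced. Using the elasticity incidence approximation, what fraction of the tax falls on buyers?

Incidence ratio: buyers' share ≈ εs / (εs + |εd|) = 1.4 / (1.4 + 2.6) = 0.35.
Supply is the less elastic side, so buyers bear the smaller share.

Buyers' share ≈ 0.35.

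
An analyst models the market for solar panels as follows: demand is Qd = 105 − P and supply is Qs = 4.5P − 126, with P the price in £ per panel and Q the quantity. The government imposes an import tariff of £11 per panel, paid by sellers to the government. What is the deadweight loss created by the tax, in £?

Deadweight loss = £49.5.

Before the tax: set 105 − P = 4.5P − 126 → P* = £42, Q* = 63.
With the tax collected from sellers, supply shifts: Qs = 4.5(P − 11) − 126.
Solving gives Q = 54 with consumers paying £51 and sellers receiving £40 (the £11 wedge).
Quantity falls by |ΔQ| = |63 − 54| = 9.
DWL = ½ · t · |ΔQ| = ½ · 11 · 9 = £49.5.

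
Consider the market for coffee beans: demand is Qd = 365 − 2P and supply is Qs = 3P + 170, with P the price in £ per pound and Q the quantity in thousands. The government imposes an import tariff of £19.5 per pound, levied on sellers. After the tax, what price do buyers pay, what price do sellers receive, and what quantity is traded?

Without the tax, 365 − 2P = 3P + 170 gives 5P = 195, so P* = £39 and Q* = 287.
With the tax collected from sellers, supply shifts: Qs = 3(P − 19.5) + 170.
Solving gives Q = 263.6 with buyers paying £50.7 and sellers receiving £31.2 (the £19.5 wedge).

Buyers pay £50.7; sellers receive £31.2; quantity = 263.6.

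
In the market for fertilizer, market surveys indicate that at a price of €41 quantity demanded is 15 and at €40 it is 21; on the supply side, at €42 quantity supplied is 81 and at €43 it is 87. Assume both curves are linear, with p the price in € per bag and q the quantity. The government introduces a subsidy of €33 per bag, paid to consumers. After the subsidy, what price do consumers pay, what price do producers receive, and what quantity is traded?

Consumers pay €19.5; producers receive €52.5; quantity = 144.

Demand slope: (21 − 15)/(40 − 41) = -6, so qd = 261 − 6p.
Supply slope: (87 − 81)/(43 − 42) = 6, so qs = 6p − 171.
Without the subsidy, 261 − 6p = 6p − 171 gives 12p = 432, so p* = €36 and q* = 45.
With a per-unit subsidy paid to consumers, each effectively pays p − 33, so demand becomes qd = 261 − 6(p − 33).
Solving gives q = 144 with consumers paying €19.5 and producers receiving €52.5 (the €33 wedge).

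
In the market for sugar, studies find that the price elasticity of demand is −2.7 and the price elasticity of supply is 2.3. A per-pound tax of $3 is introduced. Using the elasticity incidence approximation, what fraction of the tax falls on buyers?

Buyers' share ≈ 0.46.

Incidence ratio: buyers' share ≈ εs / (εs + |εd|) = 2.3 / (2.3 + 2.7) = 0.46.
Supply is the less elastic side, so buyers bear the smaller share.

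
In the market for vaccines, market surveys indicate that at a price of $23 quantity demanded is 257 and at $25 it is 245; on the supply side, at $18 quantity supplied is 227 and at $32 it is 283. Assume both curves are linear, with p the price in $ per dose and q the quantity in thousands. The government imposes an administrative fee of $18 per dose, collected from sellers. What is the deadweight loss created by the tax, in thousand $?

Deadweight loss = $388.8 thousand.

Demand slope: (245 − 257)/(25 − 23) = -6, so qd = 395 − 6p.
Supply slope: (283 − 227)/(32 − 18) = 4, so qs = 4p + 155.
Without the tax, 395 − 6p = 4p + 155 gives 10p = 240, so p* = $24 and q* = 251.
With the tax collected from sellers, supply shifts: qs = 4(p − 18) + 155.
Solving gives q = 207.8 with consumers paying $31.2 and sellers receiving $13.2 (the $18 wedge).
Quantity falls by |ΔQ| = |251 − 207.8| = 43.2.
DWL = ½ · t · |ΔQ| = ½ · 18 · 43.2 = $388.8.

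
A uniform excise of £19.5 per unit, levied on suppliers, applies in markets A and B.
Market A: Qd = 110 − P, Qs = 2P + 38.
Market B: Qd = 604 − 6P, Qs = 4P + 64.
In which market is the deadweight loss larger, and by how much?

Market B, by £329.55.

Market A: pre-tax P* = £24, Q* = 86; post-tax Q = 73; deadweight loss = £126.75.
Market B: pre-tax P* = £54, Q* = 280; post-tax Q = 233.2; deadweight loss = £456.3.
Difference: £126.75 vs £456.3 → market B is larger by £329.55.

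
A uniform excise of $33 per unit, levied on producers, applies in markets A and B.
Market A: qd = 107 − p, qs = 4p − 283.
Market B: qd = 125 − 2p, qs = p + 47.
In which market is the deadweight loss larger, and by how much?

Market A, by $72.6.

Market A: pre-tax p* = $78, q* = 29; post-tax q = 2.6; deadweight loss = $435.6.
Market B: pre-tax p* = $26, q* = 73; post-tax q = 51; deadweight loss = $363.
Difference: $435.6 vs $363 → market A is larger by $72.6.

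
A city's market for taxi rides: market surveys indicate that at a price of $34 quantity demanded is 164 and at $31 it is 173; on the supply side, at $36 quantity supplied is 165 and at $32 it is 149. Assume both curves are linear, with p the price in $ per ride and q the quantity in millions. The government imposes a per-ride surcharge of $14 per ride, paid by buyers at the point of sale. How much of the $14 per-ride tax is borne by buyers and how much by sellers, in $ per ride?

Demand slope: (173 − 164)/(31 − 34) = -3, so qd = 266 − 3p.
Supply slope: (149 − 165)/(32 − 36) = 4, so qs = 4p + 21.
Before the tax: set 266 − 3p = 4p + 21 → p* = $35, q* = 161.
With the tax collected from buyers, demand (in seller-price terms) shifts: qd = 266 − 3(p + 14).
New equilibrium: buyers pay $43, sellers receive $29, q = 137. (Wedge: pb − ps = 14.)
Burden on buyers: $8; on sellers: $6. (They sum to $14.)

Buyers bear $8 per ride; sellers bear $6 per ride.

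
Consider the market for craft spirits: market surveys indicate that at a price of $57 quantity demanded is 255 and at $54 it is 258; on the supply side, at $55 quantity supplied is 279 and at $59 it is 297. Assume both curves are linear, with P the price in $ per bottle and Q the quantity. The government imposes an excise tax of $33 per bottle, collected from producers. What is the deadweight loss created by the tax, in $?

Deadweight loss = $445.5.

Demand slope: (258 − 255)/(54 − 57) = -1, so Qd = 312 − P.
Supply slope: (297 − 279)/(59 − 55) = 4.5, so Qs = 4.5P + 31.5.
Before the tax: set 312 − P = 4.5P + 31.5 → P* = $51, Q* = 261.
With the tax collected from producers, supply shifts: Qs = 4.5(P − 33) + 31.5.
Solving gives Q = 234 with buyers paying $78 and producers receiving $45 (the $33 wedge).
Quantity falls by |ΔQ| = |261 − 234| = 27.
DWL = ½ · t · |ΔQ| = ½ · 33 · 27 = $445.5.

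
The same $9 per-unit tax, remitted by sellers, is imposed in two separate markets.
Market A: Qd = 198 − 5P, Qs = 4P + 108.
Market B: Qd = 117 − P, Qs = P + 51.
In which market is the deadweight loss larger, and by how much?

Market A: pre-tax P* = $10, Q* = 148; post-tax Q = 128; deadweight loss = $90.
Market B: pre-tax P* = $33, Q* = 84; post-tax Q = 79.5; deadweight loss = $20.25.
Difference: $90 vs $20.25 → market A is larger by $69.75.

Market A, by $69.75.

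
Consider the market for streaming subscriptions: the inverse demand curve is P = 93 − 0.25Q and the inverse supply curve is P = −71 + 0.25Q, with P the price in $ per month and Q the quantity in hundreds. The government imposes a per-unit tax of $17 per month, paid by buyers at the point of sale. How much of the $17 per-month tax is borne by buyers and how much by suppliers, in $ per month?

Buyers bear $8.5 per month; suppliers bear $8.5 per month.

Rewrite in direct form: Qd = 372 − 4P and Qs = 4P + 284.
Before the tax: set 372 − 4P = 4P + 284 → P* = $11, Q* = 328.
With the tax collected from buyers, demand (in seller-price terms) shifts: Qd = 372 − 4(P + 17).
New equilibrium: buyers pay $19.5, suppliers receive $2.5, Q = 294. (Wedge: Pb − Ps = 17.)
Burden on buyers: $8.5; on suppliers: $8.5. (They sum to $17.)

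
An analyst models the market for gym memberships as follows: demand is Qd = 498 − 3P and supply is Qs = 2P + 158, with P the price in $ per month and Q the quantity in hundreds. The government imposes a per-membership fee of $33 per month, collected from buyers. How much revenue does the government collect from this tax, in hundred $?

Tax revenue = $8395.2 hundred.

Before the tax: set 498 − 3P = 2P + 158 → P* = $68, Q* = 294.
With the tax collected from buyers, demand (in seller-price terms) shifts: Qd = 498 − 3(P + 33).
New equilibrium: buyers pay $81.2, sellers receive $48.2, Q = 254.4. (Wedge: Pb − Ps = 33.)
Revenue = t · Q = 33 · 254.4 = $8395.2.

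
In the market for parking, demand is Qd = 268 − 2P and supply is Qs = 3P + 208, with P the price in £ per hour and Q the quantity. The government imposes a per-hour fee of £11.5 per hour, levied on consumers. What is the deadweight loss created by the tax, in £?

Before the tax: set 268 − 2P = 3P + 208 → P* = £12, Q* = 244.
With the tax collected from consumers, demand (in seller-price terms) shifts: Qd = 268 − 2(P + 11.5).
New equilibrium: consumers pay £18.9, producers receive £7.4, Q = 230.2. (Wedge: Pb − Ps = 11.5.)
Quantity falls by |ΔQ| = |244 − 230.2| = 13.8.
DWL = ½ · t · |ΔQ| = ½ · 11.5 · 13.8 = £79.35.

Deadweight loss = £79.35.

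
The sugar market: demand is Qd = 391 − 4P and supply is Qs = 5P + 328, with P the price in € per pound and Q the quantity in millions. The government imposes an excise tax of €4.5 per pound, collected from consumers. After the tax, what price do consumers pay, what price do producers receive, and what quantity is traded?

Consumers pay €9.5; producers receive €5; quantity = 353.

Before the tax: set 391 − 4P = 5P + 328 → P* = €7, Q* = 363.
With the tax collected from consumers, demand (in seller-price terms) shifts: Qd = 391 − 4(P + 4.5).
New equilibrium: consumers pay €9.5, producers receive €5, Q = 353. (Wedge: Pb − Ps = 4.5.)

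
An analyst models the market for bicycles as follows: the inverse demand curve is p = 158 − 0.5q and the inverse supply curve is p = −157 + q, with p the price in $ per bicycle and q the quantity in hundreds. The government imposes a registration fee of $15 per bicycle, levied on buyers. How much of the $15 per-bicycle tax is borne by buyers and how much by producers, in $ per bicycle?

Buyers bear $5 per bicycle; producers bear $10 per bicycle.

Rewrite in direct form: qd = 316 − 2p and qs = p + 157.
Before the tax: set 316 − 2p = p + 157 → p* = $53, q* = 210.
With the tax collected from buyers, demand (in seller-price terms) shifts: qd = 316 − 2(p + 15).
Solving gives q = 200 with buyers paying $58 and producers receiving $43 (the $15 wedge).
Burden on buyers: $5; on producers: $10. (They sum to $15.)
The less price-elastic side of the market bears the larger share of a per-unit tax.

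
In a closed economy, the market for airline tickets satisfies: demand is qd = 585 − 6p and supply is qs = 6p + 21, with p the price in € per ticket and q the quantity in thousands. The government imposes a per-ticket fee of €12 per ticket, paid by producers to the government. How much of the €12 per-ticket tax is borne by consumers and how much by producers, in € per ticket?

Without the tax, 585 − 6p = 6p + 21 gives 12p = 564, so p* = €47 and q* = 303.
With the tax collected from producers, supply shifts: qs = 6(p − 12) + 21.
New equilibrium: consumers pay €53, producers receive €41, q = 267. (Wedge: pb − ps = 12.)
Burden on consumers: €6; on producers: €6. (They sum to €12.)

Consumers bear €6 per ticket; producers bear €6 per ticket.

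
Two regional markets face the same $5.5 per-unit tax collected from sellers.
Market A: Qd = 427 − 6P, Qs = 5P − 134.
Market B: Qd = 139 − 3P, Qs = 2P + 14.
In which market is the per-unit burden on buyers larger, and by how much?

Market A: pre-tax P* = $51, Q* = 121; post-tax Q = 106; per-unit burden on buyers = $2.5.
Market B: pre-tax P* = $25, Q* = 64; post-tax Q = 57.4; per-unit burden on buyers = $2.2.
Difference: $2.5 vs $2.2 → market A is larger by $0.3.

Market A, by $0.3.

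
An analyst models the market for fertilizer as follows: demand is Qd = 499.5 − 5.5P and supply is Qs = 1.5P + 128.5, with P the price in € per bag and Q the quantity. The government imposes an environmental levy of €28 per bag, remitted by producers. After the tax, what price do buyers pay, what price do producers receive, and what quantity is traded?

Before the tax: set 499.5 − 5.5P = 1.5P + 128.5 → P* = €53, Q* = 208.
With the tax collected from producers, supply shifts: Qs = 1.5(P − 28) + 128.5.
Solving gives Q = 175 with buyers paying €59 and producers receiving €31 (the €28 wedge).
The less price-elastic side of the market bears the larger share of a per-unit tax.

Buyers pay €59; producers receive €31; quantity = 175.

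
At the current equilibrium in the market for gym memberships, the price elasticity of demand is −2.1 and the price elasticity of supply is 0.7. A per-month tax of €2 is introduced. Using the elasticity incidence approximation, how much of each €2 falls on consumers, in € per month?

Consumers bear ≈ €0.5 per month.

Incidence ratio: consumers' share ≈ εs / (εs + |εd|) = 0.7 / (0.7 + 2.1) = 0.25.
So consumers bear ≈ 0.25 × €2 = €0.5; suppliers bear €1.5.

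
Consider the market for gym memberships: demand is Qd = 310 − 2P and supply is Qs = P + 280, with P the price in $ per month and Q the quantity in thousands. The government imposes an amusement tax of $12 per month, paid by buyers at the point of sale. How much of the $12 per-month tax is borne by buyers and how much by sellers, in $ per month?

Before the tax: set 310 − 2P = P + 280 → P* = $10, Q* = 290.
With the tax collected from buyers, demand (in seller-price terms) shifts: Qd = 310 − 2(P + 12).
New equilibrium: buyers pay $14, sellers receive $2, Q = 282. (Wedge: Pb − Ps = 12.)
Burden on buyers: $4; on sellers: $8. (They sum to $12.)

Buyers bear $4 per month; sellers bear $8 per month.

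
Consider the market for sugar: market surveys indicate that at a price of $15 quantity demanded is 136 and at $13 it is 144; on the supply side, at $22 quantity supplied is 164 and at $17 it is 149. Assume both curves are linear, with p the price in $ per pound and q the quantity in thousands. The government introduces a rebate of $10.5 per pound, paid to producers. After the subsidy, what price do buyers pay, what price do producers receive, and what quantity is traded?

Buyers pay $9.5; producers receive $20; quantity = 158.

Demand slope: (144 − 136)/(13 − 15) = -4, so qd = 196 − 4p.
Supply slope: (149 − 164)/(17 − 22) = 3, so qs = 3p + 98.
Without the subsidy, 196 − 4p = 3p + 98 gives 7p = 98, so p* = $14 and q* = 140.
With a per-unit subsidy paid to producers, each receives p + 10.5 per unit sold, so supply becomes qs = 3(p + 10.5) + 98.
New equilibrium: buyers pay $9.5, producers receive $20, q = 158. (Wedge: pb − ps = −10.5.)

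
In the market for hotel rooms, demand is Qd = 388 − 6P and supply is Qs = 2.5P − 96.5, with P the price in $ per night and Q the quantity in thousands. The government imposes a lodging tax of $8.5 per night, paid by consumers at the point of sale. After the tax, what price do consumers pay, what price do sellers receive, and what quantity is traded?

Without the tax, 388 − 6P = 2.5P − 96.5 gives 8.5P = 484.5, so P* = $57 and Q* = 46.
With the tax collected from consumers, demand (in seller-price terms) shifts: Qd = 388 − 6(P + 8.5).
Solving gives Q = 31 with consumers paying $59.5 and sellers receiving $51 (the $8.5 wedge).
The less price-elastic side of the market bears the larger share of a per-unit tax.

Consumers pay $59.5; sellers receive $51; quantity = 31.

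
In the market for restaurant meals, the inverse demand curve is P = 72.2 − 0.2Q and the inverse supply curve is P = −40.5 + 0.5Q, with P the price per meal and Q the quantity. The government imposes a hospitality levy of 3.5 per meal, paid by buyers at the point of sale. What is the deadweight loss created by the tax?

Deadweight loss = 8.75.

Inverting to Q(P) form: Qd = 361 − 5P; Qs = 2P + 81.
Without the tax, 361 − 5P = 2P + 81 gives 7P = 280, so P* = 40 and Q* = 161.
With the tax collected from buyers, demand (in seller-price terms) shifts: Qd = 361 − 5(P + 3.5).
New equilibrium: buyers pay 41, sellers receive 37.5, Q = 156. (Wedge: Pb − Ps = 3.5.)
Quantity falls by |ΔQ| = |161 − 156| = 5.
DWL = ½ · t · |ΔQ| = ½ · 3.5 · 5 = 8.75.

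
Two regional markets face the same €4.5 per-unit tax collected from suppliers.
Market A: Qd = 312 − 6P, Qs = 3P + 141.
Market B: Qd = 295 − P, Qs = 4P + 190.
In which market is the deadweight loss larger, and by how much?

Market A: pre-tax P* = €19, Q* = 198; post-tax Q = 189; deadweight loss = €20.25.
Market B: pre-tax P* = €21, Q* = 274; post-tax Q = 270.4; deadweight loss = €8.1.
Difference: €20.25 vs €8.1 → market A is larger by €12.15.

Market A, by €12.15.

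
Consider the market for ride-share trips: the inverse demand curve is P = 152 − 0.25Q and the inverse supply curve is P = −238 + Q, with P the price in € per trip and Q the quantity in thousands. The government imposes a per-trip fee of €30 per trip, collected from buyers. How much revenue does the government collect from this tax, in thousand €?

Tax revenue = €8640 thousand.

Inverting to Q(P) form: Qd = 608 − 4P; Qs = P + 238.
Before the tax: set 608 − 4P = P + 238 → P* = €74, Q* = 312.
With the tax collected from buyers, demand (in seller-price terms) shifts: Qd = 608 − 4(P + 30).
Solving gives Q = 288 with buyers paying €80 and sellers receiving €50 (the €30 wedge).
Revenue = t · Q = 30 · 288 = €8640.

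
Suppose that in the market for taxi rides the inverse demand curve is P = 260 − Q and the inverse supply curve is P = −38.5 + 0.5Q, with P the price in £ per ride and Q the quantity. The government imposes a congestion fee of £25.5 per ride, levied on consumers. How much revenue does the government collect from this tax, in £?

Rewrite in direct form: Qd = 260 − P and Qs = 2P + 77.
Without the tax, 260 − P = 2P + 77 gives 3P = 183, so P* = £61 and Q* = 199.
With the tax collected from consumers, demand (in seller-price terms) shifts: Qd = 260 − (P + 25.5).
New equilibrium: consumers pay £78, suppliers receive £52.5, Q = 182. (Wedge: Pb − Ps = 25.5.)
Revenue = t · Q = 25.5 · 182 = £4641.

Tax revenue = £4641.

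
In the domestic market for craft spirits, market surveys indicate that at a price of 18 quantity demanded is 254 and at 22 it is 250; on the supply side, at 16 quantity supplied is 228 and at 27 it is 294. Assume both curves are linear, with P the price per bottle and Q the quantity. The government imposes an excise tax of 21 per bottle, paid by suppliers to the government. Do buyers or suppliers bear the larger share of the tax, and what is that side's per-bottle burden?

Buyers bear the larger share: 18 per bottle.

Demand slope: (250 − 254)/(22 − 18) = -1, so Qd = 272 − P.
Supply slope: (294 − 228)/(27 − 16) = 6, so Qs = 6P + 132.
Without the tax, 272 − P = 6P + 132 gives 7P = 140, so P* = 20 and Q* = 252.
With the tax collected from suppliers, supply shifts: Qs = 6(P − 21) + 132.
New equilibrium: buyers pay 38, suppliers receive 17, Q = 234. (Wedge: Pb − Ps = 21.)
Per-bottle burden: buyers 18, suppliers 3.
Buyers take the larger share because demand is less price-elastic here (demand slope 1 vs supply slope 6).
The less price-elastic side of the market bears the larger share of a per-unit tax.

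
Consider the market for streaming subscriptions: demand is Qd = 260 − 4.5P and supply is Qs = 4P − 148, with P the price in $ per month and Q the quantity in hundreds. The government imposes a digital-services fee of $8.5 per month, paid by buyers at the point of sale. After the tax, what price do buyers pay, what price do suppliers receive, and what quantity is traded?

Buyers pay $52; suppliers receive $43.5; quantity = 26.

Without the tax, 260 − 4.5P = 4P − 148 gives 8.5P = 408, so P* = $48 and Q* = 44.
With the tax collected from buyers, demand (in seller-price terms) shifts: Qd = 260 − 4.5(P + 8.5).
Solving gives Q = 26 with buyers paying $52 and suppliers receiving $43.5 (the $8.5 wedge).
The less price-elastic side of the market bears the larger share of a per-unit tax.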